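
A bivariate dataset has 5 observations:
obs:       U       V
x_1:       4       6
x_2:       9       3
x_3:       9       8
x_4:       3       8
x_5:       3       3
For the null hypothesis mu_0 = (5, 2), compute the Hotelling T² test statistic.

Step 1 — sample mean vector:
  mean(U) = (4 + 9 + 9 + 3 + 3) / 5 = 28/5 = 5.6
  mean(V) = (6 + 3 + 8 + 8 + 3) / 5 = 28/5 = 5.6
  x̄ = (5.6, 5.6),  deviation x̄ - mu_0 = (5.6, 5.6) - (5, 2) = (0.6, 3.6).

Step 2 — sample covariance matrix, S[i,j] = (1/(n-1)) · Σ_k (x_{k,i} - mean_i) · (x_{k,j} - mean_j), divisor n-1 = 4:
  S[U,U] = ((-1.6)·(-1.6) + (3.4)·(3.4) + (3.4)·(3.4) + (-2.6)·(-2.6) + (-2.6)·(-2.6)) / 4 = 39.2/4 = 9.8
  S[U,V] = ((-1.6)·(0.4) + (3.4)·(-2.6) + (3.4)·(2.4) + (-2.6)·(2.4) + (-2.6)·(-2.6)) / 4 = -0.8/4 = -0.2
  S[V,V] = ((0.4)·(0.4) + (-2.6)·(-2.6) + (2.4)·(2.4) + (2.4)·(2.4) + (-2.6)·(-2.6)) / 4 = 25.2/4 = 6.3
  S = [[9.8, -0.2],
 [-0.2, 6.3]].

Step 3 — invert S. det(S) = 9.8·6.3 - (-0.2)² = 61.7.
  S^{-1} = (1/det) · [[d, -b], [-b, a]] = [[0.1021, 0.0032],
 [0.0032, 0.1588]].

Step 4 — quadratic form (x̄ - mu_0)^T · S^{-1} · (x̄ - mu_0):
  S^{-1} · (x̄ - mu_0) = (0.0729, 0.5737),
  (x̄ - mu_0)^T · [...] = (0.6)·(0.0729) + (3.6)·(0.5737) = 2.1092.

Step 5 — scale by n: T² = 5 · 2.1092 = 10.5462.

T² ≈ 10.5462


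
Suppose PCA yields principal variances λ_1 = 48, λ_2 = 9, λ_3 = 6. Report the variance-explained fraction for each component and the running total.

Step 1 — total variance = trace(Sigma) = Σ λ_i = 48 + 9 + 6 = 63.

Step 2 — fraction explained by component i = λ_i / Σ λ:
  PC1: 48/63 = 0.7619
  PC2: 9/63 = 0.1429
  PC3: 6/63 = 0.0952

Step 3 — cumulative fraction after k components = (λ_1 + ... + λ_k) / Σ λ:
  k = 1: 48/63 = 0.7619
  k = 2: (48 + 9)/63 = 57/63 = 0.9048
  k = 3: (48 + 9 + 6)/63 = 63/63 = 1

Summary (fraction, with percent):

explained: PC1 0.7619 (76.19%), PC2 0.1429 (14.29%), PC3 0.0952 (9.52%);  cumulative: 0.7619, 0.9048, 1


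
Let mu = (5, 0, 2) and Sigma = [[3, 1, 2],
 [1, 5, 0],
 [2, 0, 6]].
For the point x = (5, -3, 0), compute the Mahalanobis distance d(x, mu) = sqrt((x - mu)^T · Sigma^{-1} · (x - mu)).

Step 1 — centre the observation: (x - mu) = (0, -3, -2).

Step 2 — invert Sigma (cofactor / det for 3×3, or solve directly):
  Sigma^{-1} = [[0.4688, -0.0937, -0.1562],
 [-0.0937, 0.2187, 0.0312],
 [-0.1562, 0.0312, 0.2187]].

Step 3 — form the quadratic (x - mu)^T · Sigma^{-1} · (x - mu):
  Sigma^{-1} · (x - mu) = (0.5937, -0.7187, -0.5312).
  (x - mu)^T · [Sigma^{-1} · (x - mu)] = (0)·(0.5937) + (-3)·(-0.7187) + (-2)·(-0.5312) = 3.2187.

Step 4 — take square root: d = √(3.2187) ≈ 1.7941.

d(x, mu) = √(3.2187) ≈ 1.7941


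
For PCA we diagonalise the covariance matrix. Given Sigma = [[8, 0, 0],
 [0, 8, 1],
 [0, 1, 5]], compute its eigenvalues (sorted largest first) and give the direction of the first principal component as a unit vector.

Step 1 — characteristic polynomial p(λ) = det(λI - Sigma) = λ³ - tr·λ² + c_1·λ - det, where tr = trace, c_1 = sum of the principal 2×2 minors, det = det(Sigma):
  tr = 8 + 8 + 5 = 21,
  c_1 = (8·8 - (0)²) + (8·5 - (0)²) + (8·5 - (1)²) = 64 + 40 + 39 = 143,
  det = 8·(8·5 - (1)²) - (0)·((0)·5 - (1)·(0)) + (0)·((0)·(1) - 8·(0)) = 8·(39) - (0)·(0) + (0)·(0) = 312.
  So p(λ) = λ³ - 21λ² + 143λ - 312.
Step 2 — look for an integer root (rational root theorem: any rational root is an integer divisor of 312). Testing λ = 8:
  p(8) = 512 - 1344 + 1144 - 312 = 0  ✓
  Dividing out (λ - 8): p(λ) = (λ - 8)(λ² - 13λ + 39).
Step 3 — remaining eigenvalues from the quadratic λ² - 13λ + 39 = 0:
  Δ = 13² - 4·39 = 169 - 156 = 13,  λ = (13 ± √13)/2 = (13 ± 3.6056)/2 ≈ 8.3028 or 4.6972.
  Sorted: λ_1 = 8.3028,  λ_2 = 8,  λ_3 = 4.6972  (check: sum = 21 = tr ✓).

Step 4 — unit eigenvector for λ_1 ≈ 8.3028: v spans the null space of (Sigma - λ_1 I), whose rows are
  r_1 = (-0.3028, 0, 0),  r_2 = (0, -0.3028, 1),  r_3 = (0, 1, -3.3028).
  v is orthogonal to every row, so take v ∝ r_1 × r_2 = ((0)·(1) - (0)·(-0.3028), (0)·(0) - (-0.3028)·(1), (-0.3028)·(-0.3028) - (0)·(0)) ≈ (0, 0.3028, 0.0917).
  Let u = (0, 0.3028, 0.0917).
  ||u|| = √((0)² + (0.3028)² + (0.0917)²) = √(0.1001) ≈ 0.3163,  v_1 = u/||u|| ≈ (0, 0.9571, 0.2898) (||v_1|| = 1).

λ_1 = 8.3028,  λ_2 = 8,  λ_3 = 4.6972;  v_1 ≈ (0, 0.9571, 0.2898)


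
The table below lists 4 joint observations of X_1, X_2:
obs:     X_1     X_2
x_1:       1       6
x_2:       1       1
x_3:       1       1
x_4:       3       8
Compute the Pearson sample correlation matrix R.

Step 1 — column means:
  mean(X_1) = (1 + 1 + 1 + 3) / 4 = 6/4 = 1.5
  mean(X_2) = (6 + 1 + 1 + 8) / 4 = 16/4 = 4

Step 2 — sample variances and covariances s[i,j] = (1/(n-1)) · Σ_k (x_{k,i} - mean_i) · (x_{k,j} - mean_j), with n-1 = 3:
  s[X_1,X_1] = ((-0.5)·(-0.5) + (-0.5)·(-0.5) + (-0.5)·(-0.5) + (1.5)·(1.5)) / 3 = 3/3 = 1
  s[X_1,X_2] = ((-0.5)·(2) + (-0.5)·(-3) + (-0.5)·(-3) + (1.5)·(4)) / 3 = 8/3 = 2.6667
  s[X_2,X_2] = ((2)·(2) + (-3)·(-3) + (-3)·(-3) + (4)·(4)) / 3 = 38/3 = 12.6667
  Sample standard deviations s_i = √(s[i,i]):
  s(X_1) = √(1) = 1
  s(X_2) = √(12.6667) = 3.559

Step 3 — r_{ij} = s_{ij} / (s_i · s_j):
  r[X_1,X_1] = 1 (diagonal).
  r[X_1,X_2] = 2.6667 / (1 · 3.559) = 2.6667 / 3.559 = 0.7493
  r[X_2,X_2] = 1 (diagonal).

R is symmetric with unit diagonal. Assembling:

R = [[1, 0.7493],
 [0.7493, 1]]


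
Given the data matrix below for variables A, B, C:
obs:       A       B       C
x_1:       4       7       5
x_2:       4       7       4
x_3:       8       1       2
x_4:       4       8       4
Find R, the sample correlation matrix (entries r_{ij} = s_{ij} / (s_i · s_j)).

Step 1 — column means:
  mean(A) = (4 + 4 + 8 + 4) / 4 = 20/4 = 5
  mean(B) = (7 + 7 + 1 + 8) / 4 = 23/4 = 5.75
  mean(C) = (5 + 4 + 2 + 4) / 4 = 15/4 = 3.75

Step 2 — sample variances and covariances s[i,j] = (1/(n-1)) · Σ_k (x_{k,i} - mean_i) · (x_{k,j} - mean_j), with n-1 = 3:
  s[A,A] = ((-1)·(-1) + (-1)·(-1) + (3)·(3) + (-1)·(-1)) / 3 = 12/3 = 4
  s[A,B] = ((-1)·(1.25) + (-1)·(1.25) + (3)·(-4.75) + (-1)·(2.25)) / 3 = -19/3 = -6.3333
  s[A,C] = ((-1)·(1.25) + (-1)·(0.25) + (3)·(-1.75) + (-1)·(0.25)) / 3 = -7/3 = -2.3333
  s[B,B] = ((1.25)·(1.25) + (1.25)·(1.25) + (-4.75)·(-4.75) + (2.25)·(2.25)) / 3 = 30.75/3 = 10.25
  s[B,C] = ((1.25)·(1.25) + (1.25)·(0.25) + (-4.75)·(-1.75) + (2.25)·(0.25)) / 3 = 10.75/3 = 3.5833
  s[C,C] = ((1.25)·(1.25) + (0.25)·(0.25) + (-1.75)·(-1.75) + (0.25)·(0.25)) / 3 = 4.75/3 = 1.5833
  Sample standard deviations s_i = √(s[i,i]):
  s(A) = √(4) = 2
  s(B) = √(10.25) = 3.2016
  s(C) = √(1.5833) = 1.2583

Step 3 — r_{ij} = s_{ij} / (s_i · s_j):
  r[A,A] = 1 (diagonal).
  r[A,B] = -6.3333 / (2 · 3.2016) = -6.3333 / 6.4031 = -0.9891
  r[A,C] = -2.3333 / (2 · 1.2583) = -2.3333 / 2.5166 = -0.9272
  r[B,B] = 1 (diagonal).
  r[B,C] = 3.5833 / (3.2016 · 1.2583) = 3.5833 / 4.0285 = 0.8895
  r[C,C] = 1 (diagonal).

R is symmetric with unit diagonal. Assembling:

R = [[1, -0.9891, -0.9272],
 [-0.9891, 1, 0.8895],
 [-0.9272, 0.8895, 1]]


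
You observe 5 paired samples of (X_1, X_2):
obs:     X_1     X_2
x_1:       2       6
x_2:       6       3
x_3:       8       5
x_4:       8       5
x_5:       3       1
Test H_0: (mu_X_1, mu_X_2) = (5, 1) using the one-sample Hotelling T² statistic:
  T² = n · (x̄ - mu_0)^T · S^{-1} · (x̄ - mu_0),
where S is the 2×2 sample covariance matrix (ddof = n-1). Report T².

Step 1 — sample mean vector:
  mean(X_1) = (2 + 6 + 8 + 8 + 3) / 5 = 27/5 = 5.4
  mean(X_2) = (6 + 3 + 5 + 5 + 1) / 5 = 20/5 = 4
  x̄ = (5.4, 4),  deviation x̄ - mu_0 = (5.4, 4) - (5, 1) = (0.4, 3).

Step 2 — sample covariance matrix, S[i,j] = (1/(n-1)) · Σ_k (x_{k,i} - mean_i) · (x_{k,j} - mean_j), divisor n-1 = 4:
  S[X_1,X_1] = ((-3.4)·(-3.4) + (0.6)·(0.6) + (2.6)·(2.6) + (2.6)·(2.6) + (-2.4)·(-2.4)) / 4 = 31.2/4 = 7.8
  S[X_1,X_2] = ((-3.4)·(2) + (0.6)·(-1) + (2.6)·(1) + (2.6)·(1) + (-2.4)·(-3)) / 4 = 5/4 = 1.25
  S[X_2,X_2] = ((2)·(2) + (-1)·(-1) + (1)·(1) + (1)·(1) + (-3)·(-3)) / 4 = 16/4 = 4
  S = [[7.8, 1.25],
 [1.25, 4]].

Step 3 — invert S. det(S) = 7.8·4 - (1.25)² = 29.6375.
  S^{-1} = (1/det) · [[d, -b], [-b, a]] = [[0.135, -0.0422],
 [-0.0422, 0.2632]].

Step 4 — quadratic form (x̄ - mu_0)^T · S^{-1} · (x̄ - mu_0):
  S^{-1} · (x̄ - mu_0) = (-0.0725, 0.7727),
  (x̄ - mu_0)^T · [...] = (0.4)·(-0.0725) + (3)·(0.7727) = 2.289.

Step 5 — scale by n: T² = 5 · 2.289 = 11.445.

T² ≈ 11.445


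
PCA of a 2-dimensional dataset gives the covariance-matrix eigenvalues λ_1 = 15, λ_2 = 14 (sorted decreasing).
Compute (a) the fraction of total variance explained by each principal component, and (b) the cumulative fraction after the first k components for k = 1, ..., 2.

Step 1 — total variance = trace(Sigma) = Σ λ_i = 15 + 14 = 29.

Step 2 — fraction explained by component i = λ_i / Σ λ:
  PC1: 15/29 = 0.5172
  PC2: 14/29 = 0.4828

Step 3 — cumulative fraction after k components = (λ_1 + ... + λ_k) / Σ λ:
  k = 1: 15/29 = 0.5172
  k = 2: (15 + 14)/29 = 29/29 = 1

Summary (fraction, with percent):

explained: PC1 0.5172 (51.72%), PC2 0.4828 (48.28%);  cumulative: 0.5172, 1


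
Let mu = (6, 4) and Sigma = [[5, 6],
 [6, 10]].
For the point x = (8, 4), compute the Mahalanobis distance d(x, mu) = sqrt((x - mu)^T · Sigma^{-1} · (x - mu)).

Step 1 — centre the observation: (x - mu) = (2, 0).

Step 2 — invert Sigma. det(Sigma) = 5·10 - (6)² = 14.
  Sigma^{-1} = (1/det) · [[d, -b], [-b, a]] = [[0.7143, -0.4286],
 [-0.4286, 0.3571]].

Step 3 — form the quadratic (x - mu)^T · Sigma^{-1} · (x - mu):
  Sigma^{-1} · (x - mu) = (1.4286, -0.8571).
  (x - mu)^T · [Sigma^{-1} · (x - mu)] = (2)·(1.4286) + (0)·(-0.8571) = 2.8571.

Step 4 — take square root: d = √(2.8571) ≈ 1.6903.

d(x, mu) = √(2.8571) ≈ 1.6903


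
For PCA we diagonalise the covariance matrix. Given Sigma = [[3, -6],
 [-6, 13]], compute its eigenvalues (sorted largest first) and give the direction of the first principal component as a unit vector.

Step 1 — characteristic polynomial of 2×2 Sigma:
  det(Sigma - λI) = λ² - trace · λ + det = 0.
  trace = 3 + 13 = 16, det = 3·13 - (-6)² = 3.
Step 2 — discriminant:
  Δ = trace² - 4·det = 256 - 12 = 244.
Step 3 — eigenvalues:
  λ = (trace ± √Δ)/2 = (16 ± 15.6205)/2,
  λ_1 = 15.8102,  λ_2 = 0.1898.

Step 4 — unit eigenvector for λ_1: solve (Sigma - λ_1 I)v = 0. First row:
  (3 - 15.8102)·v_x + (-6)·v_y = 0, i.e. (-12.8102)·v_x + (-6)·v_y = 0,
  so v ∝ (b, λ_1 - a) = (-6, 12.8102); multiply by -1 so the first entry is positive: u = (6, -12.8102).
  ||u|| = √((6)² + (-12.8102)²) = √(200.1025) ≈ 14.1458,
  v_1 = u/||u|| ≈ (0.4242, -0.9056) (||v_1|| = 1).

λ_1 = 15.8102,  λ_2 = 0.1898;  v_1 ≈ (0.4242, -0.9056)


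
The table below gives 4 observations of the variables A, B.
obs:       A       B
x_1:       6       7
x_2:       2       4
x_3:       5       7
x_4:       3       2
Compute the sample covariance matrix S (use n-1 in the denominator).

Step 1 — column means:
  mean(A) = (6 + 2 + 5 + 3) / 4 = 16/4 = 4
  mean(B) = (7 + 4 + 7 + 2) / 4 = 20/4 = 5

Step 2 — sample covariance S[i,j] = (1/(n-1)) · Σ_k (x_{k,i} - mean_i) · (x_{k,j} - mean_j), with n-1 = 3.
  S[A,A] = ((2)·(2) + (-2)·(-2) + (1)·(1) + (-1)·(-1)) / 3 = 10/3 = 3.3333
  S[A,B] = ((2)·(2) + (-2)·(-1) + (1)·(2) + (-1)·(-3)) / 3 = 11/3 = 3.6667
  S[B,B] = ((2)·(2) + (-1)·(-1) + (2)·(2) + (-3)·(-3)) / 3 = 18/3 = 6

S is symmetric (S[j,i] = S[i,j]). Assembling:

S = [[3.3333, 3.6667],
 [3.6667, 6]]


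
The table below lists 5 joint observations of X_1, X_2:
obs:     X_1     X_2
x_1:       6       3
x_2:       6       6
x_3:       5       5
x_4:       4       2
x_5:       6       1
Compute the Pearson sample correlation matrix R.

Step 1 — column means:
  mean(X_1) = (6 + 6 + 5 + 4 + 6) / 5 = 27/5 = 5.4
  mean(X_2) = (3 + 6 + 5 + 2 + 1) / 5 = 17/5 = 3.4

Step 2 — sample variances and covariances s[i,j] = (1/(n-1)) · Σ_k (x_{k,i} - mean_i) · (x_{k,j} - mean_j), with n-1 = 4:
  s[X_1,X_1] = ((0.6)·(0.6) + (0.6)·(0.6) + (-0.4)·(-0.4) + (-1.4)·(-1.4) + (0.6)·(0.6)) / 4 = 3.2/4 = 0.8
  s[X_1,X_2] = ((0.6)·(-0.4) + (0.6)·(2.6) + (-0.4)·(1.6) + (-1.4)·(-1.4) + (0.6)·(-2.4)) / 4 = 1.2/4 = 0.3
  s[X_2,X_2] = ((-0.4)·(-0.4) + (2.6)·(2.6) + (1.6)·(1.6) + (-1.4)·(-1.4) + (-2.4)·(-2.4)) / 4 = 17.2/4 = 4.3
  Sample standard deviations s_i = √(s[i,i]):
  s(X_1) = √(0.8) = 0.8944
  s(X_2) = √(4.3) = 2.0736

Step 3 — r_{ij} = s_{ij} / (s_i · s_j):
  r[X_1,X_1] = 1 (diagonal).
  r[X_1,X_2] = 0.3 / (0.8944 · 2.0736) = 0.3 / 1.8547 = 0.1617
  r[X_2,X_2] = 1 (diagonal).

R is symmetric with unit diagonal. Assembling:

R = [[1, 0.1617],
 [0.1617, 1]]


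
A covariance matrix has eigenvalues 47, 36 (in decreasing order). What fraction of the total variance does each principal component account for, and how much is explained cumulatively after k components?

Step 1 — total variance = trace(Sigma) = Σ λ_i = 47 + 36 = 83.

Step 2 — fraction explained by component i = λ_i / Σ λ:
  PC1: 47/83 = 0.5663
  PC2: 36/83 = 0.4337

Step 3 — cumulative fraction after k components = (λ_1 + ... + λ_k) / Σ λ:
  k = 1: 47/83 = 0.5663
  k = 2: (47 + 36)/83 = 83/83 = 1

Summary (fraction, with percent):

explained: PC1 0.5663 (56.63%), PC2 0.4337 (43.37%);  cumulative: 0.5663, 1


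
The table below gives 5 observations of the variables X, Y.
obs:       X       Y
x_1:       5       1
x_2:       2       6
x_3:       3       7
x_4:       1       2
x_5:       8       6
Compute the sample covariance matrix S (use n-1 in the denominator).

Step 1 — column means:
  mean(X) = (5 + 2 + 3 + 1 + 8) / 5 = 19/5 = 3.8
  mean(Y) = (1 + 6 + 7 + 2 + 6) / 5 = 22/5 = 4.4

Step 2 — sample covariance S[i,j] = (1/(n-1)) · Σ_k (x_{k,i} - mean_i) · (x_{k,j} - mean_j), with n-1 = 4.
  S[X,X] = ((1.2)·(1.2) + (-1.8)·(-1.8) + (-0.8)·(-0.8) + (-2.8)·(-2.8) + (4.2)·(4.2)) / 4 = 30.8/4 = 7.7
  S[X,Y] = ((1.2)·(-3.4) + (-1.8)·(1.6) + (-0.8)·(2.6) + (-2.8)·(-2.4) + (4.2)·(1.6)) / 4 = 4.4/4 = 1.1
  S[Y,Y] = ((-3.4)·(-3.4) + (1.6)·(1.6) + (2.6)·(2.6) + (-2.4)·(-2.4) + (1.6)·(1.6)) / 4 = 29.2/4 = 7.3

S is symmetric (S[j,i] = S[i,j]). Assembling:

S = [[7.7, 1.1],
 [1.1, 7.3]]


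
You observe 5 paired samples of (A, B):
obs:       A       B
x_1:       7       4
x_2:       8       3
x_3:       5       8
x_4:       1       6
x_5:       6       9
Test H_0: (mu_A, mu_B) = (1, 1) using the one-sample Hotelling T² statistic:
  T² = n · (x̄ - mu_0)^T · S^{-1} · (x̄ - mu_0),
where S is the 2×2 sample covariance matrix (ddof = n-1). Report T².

Step 1 — sample mean vector:
  mean(A) = (7 + 8 + 5 + 1 + 6) / 5 = 27/5 = 5.4
  mean(B) = (4 + 3 + 8 + 6 + 9) / 5 = 30/5 = 6
  x̄ = (5.4, 6),  deviation x̄ - mu_0 = (5.4, 6) - (1, 1) = (4.4, 5).

Step 2 — sample covariance matrix, S[i,j] = (1/(n-1)) · Σ_k (x_{k,i} - mean_i) · (x_{k,j} - mean_j), divisor n-1 = 4:
  S[A,A] = ((1.6)·(1.6) + (2.6)·(2.6) + (-0.4)·(-0.4) + (-4.4)·(-4.4) + (0.6)·(0.6)) / 4 = 29.2/4 = 7.3
  S[A,B] = ((1.6)·(-2) + (2.6)·(-3) + (-0.4)·(2) + (-4.4)·(0) + (0.6)·(3)) / 4 = -10/4 = -2.5
  S[B,B] = ((-2)·(-2) + (-3)·(-3) + (2)·(2) + (0)·(0) + (3)·(3)) / 4 = 26/4 = 6.5
  S = [[7.3, -2.5],
 [-2.5, 6.5]].

Step 3 — invert S. det(S) = 7.3·6.5 - (-2.5)² = 41.2.
  S^{-1} = (1/det) · [[d, -b], [-b, a]] = [[0.1578, 0.0607],
 [0.0607, 0.1772]].

Step 4 — quadratic form (x̄ - mu_0)^T · S^{-1} · (x̄ - mu_0):
  S^{-1} · (x̄ - mu_0) = (0.9976, 1.1529),
  (x̄ - mu_0)^T · [...] = (4.4)·(0.9976) + (5)·(1.1529) = 10.1539.

Step 5 — scale by n: T² = 5 · 10.1539 = 50.7694.

T² ≈ 50.7694


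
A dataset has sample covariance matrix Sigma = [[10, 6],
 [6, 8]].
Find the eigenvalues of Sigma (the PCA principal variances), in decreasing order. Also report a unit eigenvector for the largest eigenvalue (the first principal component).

Step 1 — characteristic polynomial of 2×2 Sigma:
  det(Sigma - λI) = λ² - trace · λ + det = 0.
  trace = 10 + 8 = 18, det = 10·8 - (6)² = 44.
Step 2 — discriminant:
  Δ = trace² - 4·det = 324 - 176 = 148.
Step 3 — eigenvalues:
  λ = (trace ± √Δ)/2 = (18 ± 12.1655)/2,
  λ_1 = 15.0828,  λ_2 = 2.9172.

Step 4 — unit eigenvector for λ_1: solve (Sigma - λ_1 I)v = 0. First row:
  (10 - 15.0828)·v_x + (6)·v_y = 0, i.e. (-5.0828)·v_x + (6)·v_y = 0,
  so v ∝ (b, λ_1 - a) = (6, 5.0828) = u.
  ||u|| = √((6)² + (5.0828)²) = √(61.8345) ≈ 7.8635,
  v_1 = u/||u|| ≈ (0.763, 0.6464) (||v_1|| = 1).

λ_1 = 15.0828,  λ_2 = 2.9172;  v_1 ≈ (0.763, 0.6464)


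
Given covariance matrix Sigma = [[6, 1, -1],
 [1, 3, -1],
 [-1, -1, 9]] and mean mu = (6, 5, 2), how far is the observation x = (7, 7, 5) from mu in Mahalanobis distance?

Step 1 — centre the observation: (x - mu) = (1, 2, 3).

Step 2 — invert Sigma (cofactor / det for 3×3, or solve directly):
  Sigma^{-1} = [[0.1781, -0.0548, 0.0137],
 [-0.0548, 0.363, 0.0342],
 [0.0137, 0.0342, 0.1164]].

Step 3 — form the quadratic (x - mu)^T · Sigma^{-1} · (x - mu):
  Sigma^{-1} · (x - mu) = (0.1096, 0.774, 0.4315).
  (x - mu)^T · [Sigma^{-1} · (x - mu)] = (1)·(0.1096) + (2)·(0.774) + (3)·(0.4315) = 2.9521.

Step 4 — take square root: d = √(2.9521) ≈ 1.7182.

d(x, mu) = √(2.9521) ≈ 1.7182


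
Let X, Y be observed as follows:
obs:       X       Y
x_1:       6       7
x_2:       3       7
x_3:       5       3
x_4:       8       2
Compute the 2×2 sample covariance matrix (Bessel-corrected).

Step 1 — column means:
  mean(X) = (6 + 3 + 5 + 8) / 4 = 22/4 = 5.5
  mean(Y) = (7 + 7 + 3 + 2) / 4 = 19/4 = 4.75

Step 2 — sample covariance S[i,j] = (1/(n-1)) · Σ_k (x_{k,i} - mean_i) · (x_{k,j} - mean_j), with n-1 = 3.
  S[X,X] = ((0.5)·(0.5) + (-2.5)·(-2.5) + (-0.5)·(-0.5) + (2.5)·(2.5)) / 3 = 13/3 = 4.3333
  S[X,Y] = ((0.5)·(2.25) + (-2.5)·(2.25) + (-0.5)·(-1.75) + (2.5)·(-2.75)) / 3 = -10.5/3 = -3.5
  S[Y,Y] = ((2.25)·(2.25) + (2.25)·(2.25) + (-1.75)·(-1.75) + (-2.75)·(-2.75)) / 3 = 20.75/3 = 6.9167

S is symmetric (S[j,i] = S[i,j]). Assembling:

S = [[4.3333, -3.5],
 [-3.5, 6.9167]]


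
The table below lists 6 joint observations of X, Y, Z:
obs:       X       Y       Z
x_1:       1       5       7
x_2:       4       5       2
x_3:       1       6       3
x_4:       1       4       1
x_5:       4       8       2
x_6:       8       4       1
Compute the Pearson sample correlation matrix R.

Step 1 — column means:
  mean(X) = (1 + 4 + 1 + 1 + 4 + 8) / 6 = 19/6 = 3.1667
  mean(Y) = (5 + 5 + 6 + 4 + 8 + 4) / 6 = 32/6 = 5.3333
  mean(Z) = (7 + 2 + 3 + 1 + 2 + 1) / 6 = 16/6 = 2.6667

Step 2 — sample variances and covariances s[i,j] = (1/(n-1)) · Σ_k (x_{k,i} - mean_i) · (x_{k,j} - mean_j), with n-1 = 5:
  s[X,X] = ((-2.1667)·(-2.1667) + (0.8333)·(0.8333) + (-2.1667)·(-2.1667) + (-2.1667)·(-2.1667) + (0.8333)·(0.8333) + (4.8333)·(4.8333)) / 5 = 38.8333/5 = 7.7667
  s[X,Y] = ((-2.1667)·(-0.3333) + (0.8333)·(-0.3333) + (-2.1667)·(0.6667) + (-2.1667)·(-1.3333) + (0.8333)·(2.6667) + (4.8333)·(-1.3333)) / 5 = -2.3333/5 = -0.4667
  s[X,Z] = ((-2.1667)·(4.3333) + (0.8333)·(-0.6667) + (-2.1667)·(0.3333) + (-2.1667)·(-1.6667) + (0.8333)·(-0.6667) + (4.8333)·(-1.6667)) / 5 = -15.6667/5 = -3.1333
  s[Y,Y] = ((-0.3333)·(-0.3333) + (-0.3333)·(-0.3333) + (0.6667)·(0.6667) + (-1.3333)·(-1.3333) + (2.6667)·(2.6667) + (-1.3333)·(-1.3333)) / 5 = 11.3333/5 = 2.2667
  s[Y,Z] = ((-0.3333)·(4.3333) + (-0.3333)·(-0.6667) + (0.6667)·(0.3333) + (-1.3333)·(-1.6667) + (2.6667)·(-0.6667) + (-1.3333)·(-1.6667)) / 5 = 1.6667/5 = 0.3333
  s[Z,Z] = ((4.3333)·(4.3333) + (-0.6667)·(-0.6667) + (0.3333)·(0.3333) + (-1.6667)·(-1.6667) + (-0.6667)·(-0.6667) + (-1.6667)·(-1.6667)) / 5 = 25.3333/5 = 5.0667
  Sample standard deviations s_i = √(s[i,i]):
  s(X) = √(7.7667) = 2.7869
  s(Y) = √(2.2667) = 1.5055
  s(Z) = √(5.0667) = 2.2509

Step 3 — r_{ij} = s_{ij} / (s_i · s_j):
  r[X,X] = 1 (diagonal).
  r[X,Y] = -0.4667 / (2.7869 · 1.5055) = -0.4667 / 4.1958 = -0.1112
  r[X,Z] = -3.1333 / (2.7869 · 2.2509) = -3.1333 / 6.273 = -0.4995
  r[Y,Y] = 1 (diagonal).
  r[Y,Z] = 0.3333 / (1.5055 · 2.2509) = 0.3333 / 3.3889 = 0.0984
  r[Z,Z] = 1 (diagonal).

R is symmetric with unit diagonal. Assembling:

R = [[1, -0.1112, -0.4995],
 [-0.1112, 1, 0.0984],
 [-0.4995, 0.0984, 1]]


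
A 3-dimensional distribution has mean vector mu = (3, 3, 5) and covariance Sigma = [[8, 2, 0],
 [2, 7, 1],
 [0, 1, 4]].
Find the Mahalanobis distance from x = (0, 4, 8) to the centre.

Step 1 — centre the observation: (x - mu) = (-3, 1, 3).

Step 2 — invert Sigma (cofactor / det for 3×3, or solve directly):
  Sigma^{-1} = [[0.135, -0.04, 0.01],
 [-0.04, 0.16, -0.04],
 [0.01, -0.04, 0.26]].

Step 3 — form the quadratic (x - mu)^T · Sigma^{-1} · (x - mu):
  Sigma^{-1} · (x - mu) = (-0.415, 0.16, 0.71).
  (x - mu)^T · [Sigma^{-1} · (x - mu)] = (-3)·(-0.415) + (1)·(0.16) + (3)·(0.71) = 3.535.

Step 4 — take square root: d = √(3.535) ≈ 1.8802.

d(x, mu) = √(3.535) ≈ 1.8802


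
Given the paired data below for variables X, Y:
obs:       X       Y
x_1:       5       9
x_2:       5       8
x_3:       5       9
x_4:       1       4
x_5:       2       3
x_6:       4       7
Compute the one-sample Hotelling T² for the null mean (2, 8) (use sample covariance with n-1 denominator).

Step 1 — sample mean vector:
  mean(X) = (5 + 5 + 5 + 1 + 2 + 4) / 6 = 22/6 = 3.6667
  mean(Y) = (9 + 8 + 9 + 4 + 3 + 7) / 6 = 40/6 = 6.6667
  x̄ = (3.6667, 6.6667),  deviation x̄ - mu_0 = (3.6667, 6.6667) - (2, 8) = (1.6667, -1.3333).

Step 2 — sample covariance matrix, S[i,j] = (1/(n-1)) · Σ_k (x_{k,i} - mean_i) · (x_{k,j} - mean_j), divisor n-1 = 5:
  S[X,X] = ((1.3333)·(1.3333) + (1.3333)·(1.3333) + (1.3333)·(1.3333) + (-2.6667)·(-2.6667) + (-1.6667)·(-1.6667) + (0.3333)·(0.3333)) / 5 = 15.3333/5 = 3.0667
  S[X,Y] = ((1.3333)·(2.3333) + (1.3333)·(1.3333) + (1.3333)·(2.3333) + (-2.6667)·(-2.6667) + (-1.6667)·(-3.6667) + (0.3333)·(0.3333)) / 5 = 21.3333/5 = 4.2667
  S[Y,Y] = ((2.3333)·(2.3333) + (1.3333)·(1.3333) + (2.3333)·(2.3333) + (-2.6667)·(-2.6667) + (-3.6667)·(-3.6667) + (0.3333)·(0.3333)) / 5 = 33.3333/5 = 6.6667
  S = [[3.0667, 4.2667],
 [4.2667, 6.6667]].

Step 3 — invert S. det(S) = 3.0667·6.6667 - (4.2667)² = 2.24.
  S^{-1} = (1/det) · [[d, -b], [-b, a]] = [[2.9762, -1.9048],
 [-1.9048, 1.369]].

Step 4 — quadratic form (x̄ - mu_0)^T · S^{-1} · (x̄ - mu_0):
  S^{-1} · (x̄ - mu_0) = (7.5, -5),
  (x̄ - mu_0)^T · [...] = (1.6667)·(7.5) + (-1.3333)·(-5) = 19.1667.

Step 5 — scale by n: T² = 6 · 19.1667 = 115.

T² ≈ 115


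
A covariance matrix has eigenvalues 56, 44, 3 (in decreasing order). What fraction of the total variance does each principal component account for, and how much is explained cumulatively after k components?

Step 1 — total variance = trace(Sigma) = Σ λ_i = 56 + 44 + 3 = 103.

Step 2 — fraction explained by component i = λ_i / Σ λ:
  PC1: 56/103 = 0.5437
  PC2: 44/103 = 0.4272
  PC3: 3/103 = 0.0291

Step 3 — cumulative fraction after k components = (λ_1 + ... + λ_k) / Σ λ:
  k = 1: 56/103 = 0.5437
  k = 2: (56 + 44)/103 = 100/103 = 0.9709
  k = 3: (56 + 44 + 3)/103 = 103/103 = 1

Summary (fraction, with percent):

explained: PC1 0.5437 (54.37%), PC2 0.4272 (42.72%), PC3 0.0291 (2.91%);  cumulative: 0.5437, 0.9709, 1


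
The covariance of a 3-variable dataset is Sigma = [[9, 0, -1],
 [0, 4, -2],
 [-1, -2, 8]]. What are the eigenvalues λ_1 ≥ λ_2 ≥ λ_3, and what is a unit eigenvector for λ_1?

Step 1 — characteristic polynomial p(λ) = det(λI - Sigma) = λ³ - tr·λ² + c_1·λ - det, where tr = trace, c_1 = sum of the principal 2×2 minors, det = det(Sigma):
  tr = 9 + 4 + 8 = 21,
  c_1 = (9·4 - (0)²) + (9·8 - (-1)²) + (4·8 - (-2)²) = 36 + 71 + 28 = 135,
  det = 9·(4·8 - (-2)²) - (0)·((0)·8 - (-2)·(-1)) + (-1)·((0)·(-2) - 4·(-1)) = 9·(28) - (0)·(-2) + (-1)·(4) = 248.
  So p(λ) = λ³ - 21λ² + 135λ - 248.
Step 2 — look for an integer root (rational root theorem: any rational root is an integer divisor of 248). Testing λ = 8:
  p(8) = 512 - 1344 + 1080 - 248 = 0  ✓
  Dividing out (λ - 8): p(λ) = (λ - 8)(λ² - 13λ + 31).
Step 3 — remaining eigenvalues from the quadratic λ² - 13λ + 31 = 0:
  Δ = 13² - 4·31 = 169 - 124 = 45,  λ = (13 ± √45)/2 = (13 ± 6.7082)/2 ≈ 9.8541 or 3.1459.
  Sorted: λ_1 = 9.8541,  λ_2 = 8,  λ_3 = 3.1459  (check: sum = 21 = tr ✓).

Step 4 — unit eigenvector for λ_1 ≈ 9.8541: v spans the null space of (Sigma - λ_1 I), whose rows are
  r_1 = (-0.8541, 0, -1),  r_2 = (0, -5.8541, -2),  r_3 = (-1, -2, -1.8541).
  v is orthogonal to every row, so take v ∝ r_1 × r_2 = ((0)·(-2) - (-1)·(-5.8541), (-1)·(0) - (-0.8541)·(-2), (-0.8541)·(-5.8541) - (0)·(0)) ≈ (-5.8541, -1.7082, 5).
  Rescale (multiply by -1 so the first nonzero entry is positive): u = (5.8541, 1.7082, -5).
  ||u|| = √((5.8541)² + (1.7082)² + (-5)²) = √(62.1885) ≈ 7.886,  v_1 = u/||u|| ≈ (0.7423, 0.2166, -0.634) (||v_1|| = 1).

λ_1 = 9.8541,  λ_2 = 8,  λ_3 = 3.1459;  v_1 ≈ (0.7423, 0.2166, -0.634)


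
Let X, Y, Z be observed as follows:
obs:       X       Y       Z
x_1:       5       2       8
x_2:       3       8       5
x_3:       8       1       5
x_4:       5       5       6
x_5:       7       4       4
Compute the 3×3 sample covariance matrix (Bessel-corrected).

Step 1 — column means:
  mean(X) = (5 + 3 + 8 + 5 + 7) / 5 = 28/5 = 5.6
  mean(Y) = (2 + 8 + 1 + 5 + 4) / 5 = 20/5 = 4
  mean(Z) = (8 + 5 + 5 + 6 + 4) / 5 = 28/5 = 5.6

Step 2 — sample covariance S[i,j] = (1/(n-1)) · Σ_k (x_{k,i} - mean_i) · (x_{k,j} - mean_j), with n-1 = 4.
  S[X,X] = ((-0.6)·(-0.6) + (-2.6)·(-2.6) + (2.4)·(2.4) + (-0.6)·(-0.6) + (1.4)·(1.4)) / 4 = 15.2/4 = 3.8
  S[X,Y] = ((-0.6)·(-2) + (-2.6)·(4) + (2.4)·(-3) + (-0.6)·(1) + (1.4)·(0)) / 4 = -17/4 = -4.25
  S[X,Z] = ((-0.6)·(2.4) + (-2.6)·(-0.6) + (2.4)·(-0.6) + (-0.6)·(0.4) + (1.4)·(-1.6)) / 4 = -3.8/4 = -0.95
  S[Y,Y] = ((-2)·(-2) + (4)·(4) + (-3)·(-3) + (1)·(1) + (0)·(0)) / 4 = 30/4 = 7.5
  S[Y,Z] = ((-2)·(2.4) + (4)·(-0.6) + (-3)·(-0.6) + (1)·(0.4) + (0)·(-1.6)) / 4 = -5/4 = -1.25
  S[Z,Z] = ((2.4)·(2.4) + (-0.6)·(-0.6) + (-0.6)·(-0.6) + (0.4)·(0.4) + (-1.6)·(-1.6)) / 4 = 9.2/4 = 2.3

S is symmetric (S[j,i] = S[i,j]). Assembling:

S = [[3.8, -4.25, -0.95],
 [-4.25, 7.5, -1.25],
 [-0.95, -1.25, 2.3]]


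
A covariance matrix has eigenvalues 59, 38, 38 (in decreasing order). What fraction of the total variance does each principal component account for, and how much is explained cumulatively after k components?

Step 1 — total variance = trace(Sigma) = Σ λ_i = 59 + 38 + 38 = 135.

Step 2 — fraction explained by component i = λ_i / Σ λ:
  PC1: 59/135 = 0.437
  PC2: 38/135 = 0.2815
  PC3: 38/135 = 0.2815

Step 3 — cumulative fraction after k components = (λ_1 + ... + λ_k) / Σ λ:
  k = 1: 59/135 = 0.437
  k = 2: (59 + 38)/135 = 97/135 = 0.7185
  k = 3: (59 + 38 + 38)/135 = 135/135 = 1

Summary (fraction, with percent):

explained: PC1 0.437 (43.7%), PC2 0.2815 (28.15%), PC3 0.2815 (28.15%);  cumulative: 0.437, 0.7185, 1


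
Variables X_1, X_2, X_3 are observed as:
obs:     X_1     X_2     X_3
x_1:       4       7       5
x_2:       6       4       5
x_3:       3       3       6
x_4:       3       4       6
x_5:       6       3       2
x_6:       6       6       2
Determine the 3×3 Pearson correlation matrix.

Step 1 — column means:
  mean(X_1) = (4 + 6 + 3 + 3 + 6 + 6) / 6 = 28/6 = 4.6667
  mean(X_2) = (7 + 4 + 3 + 4 + 3 + 6) / 6 = 27/6 = 4.5
  mean(X_3) = (5 + 5 + 6 + 6 + 2 + 2) / 6 = 26/6 = 4.3333

Step 2 — sample variances and covariances s[i,j] = (1/(n-1)) · Σ_k (x_{k,i} - mean_i) · (x_{k,j} - mean_j), with n-1 = 5:
  s[X_1,X_1] = ((-0.6667)·(-0.6667) + (1.3333)·(1.3333) + (-1.6667)·(-1.6667) + (-1.6667)·(-1.6667) + (1.3333)·(1.3333) + (1.3333)·(1.3333)) / 5 = 11.3333/5 = 2.2667
  s[X_1,X_2] = ((-0.6667)·(2.5) + (1.3333)·(-0.5) + (-1.6667)·(-1.5) + (-1.6667)·(-0.5) + (1.3333)·(-1.5) + (1.3333)·(1.5)) / 5 = 1/5 = 0.2
  s[X_1,X_3] = ((-0.6667)·(0.6667) + (1.3333)·(0.6667) + (-1.6667)·(1.6667) + (-1.6667)·(1.6667) + (1.3333)·(-2.3333) + (1.3333)·(-2.3333)) / 5 = -11.3333/5 = -2.2667
  s[X_2,X_2] = ((2.5)·(2.5) + (-0.5)·(-0.5) + (-1.5)·(-1.5) + (-0.5)·(-0.5) + (-1.5)·(-1.5) + (1.5)·(1.5)) / 5 = 13.5/5 = 2.7
  s[X_2,X_3] = ((2.5)·(0.6667) + (-0.5)·(0.6667) + (-1.5)·(1.6667) + (-0.5)·(1.6667) + (-1.5)·(-2.3333) + (1.5)·(-2.3333)) / 5 = -2/5 = -0.4
  s[X_3,X_3] = ((0.6667)·(0.6667) + (0.6667)·(0.6667) + (1.6667)·(1.6667) + (1.6667)·(1.6667) + (-2.3333)·(-2.3333) + (-2.3333)·(-2.3333)) / 5 = 17.3333/5 = 3.4667
  Sample standard deviations s_i = √(s[i,i]):
  s(X_1) = √(2.2667) = 1.5055
  s(X_2) = √(2.7) = 1.6432
  s(X_3) = √(3.4667) = 1.8619

Step 3 — r_{ij} = s_{ij} / (s_i · s_j):
  r[X_1,X_1] = 1 (diagonal).
  r[X_1,X_2] = 0.2 / (1.5055 · 1.6432) = 0.2 / 2.4739 = 0.0808
  r[X_1,X_3] = -2.2667 / (1.5055 · 1.8619) = -2.2667 / 2.8032 = -0.8086
  r[X_2,X_2] = 1 (diagonal).
  r[X_2,X_3] = -0.4 / (1.6432 · 1.8619) = -0.4 / 3.0594 = -0.1307
  r[X_3,X_3] = 1 (diagonal).

R is symmetric with unit diagonal. Assembling:

R = [[1, 0.0808, -0.8086],
 [0.0808, 1, -0.1307],
 [-0.8086, -0.1307, 1]]


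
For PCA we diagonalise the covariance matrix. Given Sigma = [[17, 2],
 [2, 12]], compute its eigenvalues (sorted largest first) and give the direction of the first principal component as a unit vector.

Step 1 — characteristic polynomial of 2×2 Sigma:
  det(Sigma - λI) = λ² - trace · λ + det = 0.
  trace = 17 + 12 = 29, det = 17·12 - (2)² = 200.
Step 2 — discriminant:
  Δ = trace² - 4·det = 841 - 800 = 41.
Step 3 — eigenvalues:
  λ = (trace ± √Δ)/2 = (29 ± 6.4031)/2,
  λ_1 = 17.7016,  λ_2 = 11.2984.

Step 4 — unit eigenvector for λ_1: solve (Sigma - λ_1 I)v = 0. First row:
  (17 - 17.7016)·v_x + (2)·v_y = 0, i.e. (-0.7016)·v_x + (2)·v_y = 0,
  so v ∝ (b, λ_1 - a) = (2, 0.7016) = u.
  ||u|| = √((2)² + (0.7016)²) = √(4.4922) ≈ 2.1195,
  v_1 = u/||u|| ≈ (0.9436, 0.331) (||v_1|| = 1).

λ_1 = 17.7016,  λ_2 = 11.2984;  v_1 ≈ (0.9436, 0.331)


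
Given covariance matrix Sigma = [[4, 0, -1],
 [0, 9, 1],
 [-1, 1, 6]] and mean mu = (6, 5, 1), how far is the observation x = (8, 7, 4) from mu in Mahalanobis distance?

Step 1 — centre the observation: (x - mu) = (2, 2, 3).

Step 2 — invert Sigma (cofactor / det for 3×3, or solve directly):
  Sigma^{-1} = [[0.2611, -0.0049, 0.0443],
 [-0.0049, 0.1133, -0.0197],
 [0.0443, -0.0197, 0.1773]].

Step 3 — form the quadratic (x - mu)^T · Sigma^{-1} · (x - mu):
  Sigma^{-1} · (x - mu) = (0.6453, 0.1576, 0.5813).
  (x - mu)^T · [Sigma^{-1} · (x - mu)] = (2)·(0.6453) + (2)·(0.1576) + (3)·(0.5813) = 3.3498.

Step 4 — take square root: d = √(3.3498) ≈ 1.8302.

d(x, mu) = √(3.3498) ≈ 1.8302


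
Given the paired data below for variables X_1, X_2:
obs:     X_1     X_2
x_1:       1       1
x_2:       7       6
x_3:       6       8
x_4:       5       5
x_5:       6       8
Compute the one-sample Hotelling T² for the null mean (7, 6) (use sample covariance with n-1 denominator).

Step 1 — sample mean vector:
  mean(X_1) = (1 + 7 + 6 + 5 + 6) / 5 = 25/5 = 5
  mean(X_2) = (1 + 6 + 8 + 5 + 8) / 5 = 28/5 = 5.6
  x̄ = (5, 5.6),  deviation x̄ - mu_0 = (5, 5.6) - (7, 6) = (-2, -0.4).

Step 2 — sample covariance matrix, S[i,j] = (1/(n-1)) · Σ_k (x_{k,i} - mean_i) · (x_{k,j} - mean_j), divisor n-1 = 4:
  S[X_1,X_1] = ((-4)·(-4) + (2)·(2) + (1)·(1) + (0)·(0) + (1)·(1)) / 4 = 22/4 = 5.5
  S[X_1,X_2] = ((-4)·(-4.6) + (2)·(0.4) + (1)·(2.4) + (0)·(-0.6) + (1)·(2.4)) / 4 = 24/4 = 6
  S[X_2,X_2] = ((-4.6)·(-4.6) + (0.4)·(0.4) + (2.4)·(2.4) + (-0.6)·(-0.6) + (2.4)·(2.4)) / 4 = 33.2/4 = 8.3
  S = [[5.5, 6],
 [6, 8.3]].

Step 3 — invert S. det(S) = 5.5·8.3 - (6)² = 9.65.
  S^{-1} = (1/det) · [[d, -b], [-b, a]] = [[0.8601, -0.6218],
 [-0.6218, 0.5699]].

Step 4 — quadratic form (x̄ - mu_0)^T · S^{-1} · (x̄ - mu_0):
  S^{-1} · (x̄ - mu_0) = (-1.4715, 1.0155),
  (x̄ - mu_0)^T · [...] = (-2)·(-1.4715) + (-0.4)·(1.0155) = 2.5368.

Step 5 — scale by n: T² = 5 · 2.5368 = 12.6839.

T² ≈ 12.6839


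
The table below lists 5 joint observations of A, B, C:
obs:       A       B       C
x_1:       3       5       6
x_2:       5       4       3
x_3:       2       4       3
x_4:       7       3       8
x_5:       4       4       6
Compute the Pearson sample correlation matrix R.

Step 1 — column means:
  mean(A) = (3 + 5 + 2 + 7 + 4) / 5 = 21/5 = 4.2
  mean(B) = (5 + 4 + 4 + 3 + 4) / 5 = 20/5 = 4
  mean(C) = (6 + 3 + 3 + 8 + 6) / 5 = 26/5 = 5.2

Step 2 — sample variances and covariances s[i,j] = (1/(n-1)) · Σ_k (x_{k,i} - mean_i) · (x_{k,j} - mean_j), with n-1 = 4:
  s[A,A] = ((-1.2)·(-1.2) + (0.8)·(0.8) + (-2.2)·(-2.2) + (2.8)·(2.8) + (-0.2)·(-0.2)) / 4 = 14.8/4 = 3.7
  s[A,B] = ((-1.2)·(1) + (0.8)·(0) + (-2.2)·(0) + (2.8)·(-1) + (-0.2)·(0)) / 4 = -4/4 = -1
  s[A,C] = ((-1.2)·(0.8) + (0.8)·(-2.2) + (-2.2)·(-2.2) + (2.8)·(2.8) + (-0.2)·(0.8)) / 4 = 9.8/4 = 2.45
  s[B,B] = ((1)·(1) + (0)·(0) + (0)·(0) + (-1)·(-1) + (0)·(0)) / 4 = 2/4 = 0.5
  s[B,C] = ((1)·(0.8) + (0)·(-2.2) + (0)·(-2.2) + (-1)·(2.8) + (0)·(0.8)) / 4 = -2/4 = -0.5
  s[C,C] = ((0.8)·(0.8) + (-2.2)·(-2.2) + (-2.2)·(-2.2) + (2.8)·(2.8) + (0.8)·(0.8)) / 4 = 18.8/4 = 4.7
  Sample standard deviations s_i = √(s[i,i]):
  s(A) = √(3.7) = 1.9235
  s(B) = √(0.5) = 0.7071
  s(C) = √(4.7) = 2.1679

Step 3 — r_{ij} = s_{ij} / (s_i · s_j):
  r[A,A] = 1 (diagonal).
  r[A,B] = -1 / (1.9235 · 0.7071) = -1 / 1.3601 = -0.7352
  r[A,C] = 2.45 / (1.9235 · 2.1679) = 2.45 / 4.1701 = 0.5875
  r[B,B] = 1 (diagonal).
  r[B,C] = -0.5 / (0.7071 · 2.1679) = -0.5 / 1.533 = -0.3262
  r[C,C] = 1 (diagonal).

R is symmetric with unit diagonal. Assembling:

R = [[1, -0.7352, 0.5875],
 [-0.7352, 1, -0.3262],
 [0.5875, -0.3262, 1]]


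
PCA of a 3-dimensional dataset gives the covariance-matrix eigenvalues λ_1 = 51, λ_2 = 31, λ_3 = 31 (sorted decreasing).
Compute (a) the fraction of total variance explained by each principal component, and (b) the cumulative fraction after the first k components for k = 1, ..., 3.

Step 1 — total variance = trace(Sigma) = Σ λ_i = 51 + 31 + 31 = 113.

Step 2 — fraction explained by component i = λ_i / Σ λ:
  PC1: 51/113 = 0.4513
  PC2: 31/113 = 0.2743
  PC3: 31/113 = 0.2743

Step 3 — cumulative fraction after k components = (λ_1 + ... + λ_k) / Σ λ:
  k = 1: 51/113 = 0.4513
  k = 2: (51 + 31)/113 = 82/113 = 0.7257
  k = 3: (51 + 31 + 31)/113 = 113/113 = 1

Summary (fraction, with percent):

explained: PC1 0.4513 (45.13%), PC2 0.2743 (27.43%), PC3 0.2743 (27.43%);  cumulative: 0.4513, 0.7257, 1


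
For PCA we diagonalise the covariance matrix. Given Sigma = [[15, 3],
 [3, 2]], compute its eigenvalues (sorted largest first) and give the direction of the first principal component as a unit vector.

Step 1 — characteristic polynomial of 2×2 Sigma:
  det(Sigma - λI) = λ² - trace · λ + det = 0.
  trace = 15 + 2 = 17, det = 15·2 - (3)² = 21.
Step 2 — discriminant:
  Δ = trace² - 4·det = 289 - 84 = 205.
Step 3 — eigenvalues:
  λ = (trace ± √Δ)/2 = (17 ± 14.3178)/2,
  λ_1 = 15.6589,  λ_2 = 1.3411.

Step 4 — unit eigenvector for λ_1: solve (Sigma - λ_1 I)v = 0. First row:
  (15 - 15.6589)·v_x + (3)·v_y = 0, i.e. (-0.6589)·v_x + (3)·v_y = 0,
  so v ∝ (b, λ_1 - a) = (3, 0.6589) = u.
  ||u|| = √((3)² + (0.6589)²) = √(9.4342) ≈ 3.0715,
  v_1 = u/||u|| ≈ (0.9767, 0.2145) (||v_1|| = 1).

λ_1 = 15.6589,  λ_2 = 1.3411;  v_1 ≈ (0.9767, 0.2145)


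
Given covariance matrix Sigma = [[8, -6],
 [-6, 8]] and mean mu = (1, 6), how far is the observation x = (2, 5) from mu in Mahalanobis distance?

Step 1 — centre the observation: (x - mu) = (1, -1).

Step 2 — invert Sigma. det(Sigma) = 8·8 - (-6)² = 28.
  Sigma^{-1} = (1/det) · [[d, -b], [-b, a]] = [[0.2857, 0.2143],
 [0.2143, 0.2857]].

Step 3 — form the quadratic (x - mu)^T · Sigma^{-1} · (x - mu):
  Sigma^{-1} · (x - mu) = (0.0714, -0.0714).
  (x - mu)^T · [Sigma^{-1} · (x - mu)] = (1)·(0.0714) + (-1)·(-0.0714) = 0.1429.

Step 4 — take square root: d = √(0.1429) ≈ 0.378.

d(x, mu) = √(0.1429) ≈ 0.378


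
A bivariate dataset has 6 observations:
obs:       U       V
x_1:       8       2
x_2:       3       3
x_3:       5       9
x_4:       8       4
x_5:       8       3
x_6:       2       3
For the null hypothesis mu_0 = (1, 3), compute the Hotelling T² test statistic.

Step 1 — sample mean vector:
  mean(U) = (8 + 3 + 5 + 8 + 8 + 2) / 6 = 34/6 = 5.6667
  mean(V) = (2 + 3 + 9 + 4 + 3 + 3) / 6 = 24/6 = 4
  x̄ = (5.6667, 4),  deviation x̄ - mu_0 = (5.6667, 4) - (1, 3) = (4.6667, 1).

Step 2 — sample covariance matrix, S[i,j] = (1/(n-1)) · Σ_k (x_{k,i} - mean_i) · (x_{k,j} - mean_j), divisor n-1 = 5:
  S[U,U] = ((2.3333)·(2.3333) + (-2.6667)·(-2.6667) + (-0.6667)·(-0.6667) + (2.3333)·(2.3333) + (2.3333)·(2.3333) + (-3.6667)·(-3.6667)) / 5 = 37.3333/5 = 7.4667
  S[U,V] = ((2.3333)·(-2) + (-2.6667)·(-1) + (-0.6667)·(5) + (2.3333)·(0) + (2.3333)·(-1) + (-3.6667)·(-1)) / 5 = -4/5 = -0.8
  S[V,V] = ((-2)·(-2) + (-1)·(-1) + (5)·(5) + (0)·(0) + (-1)·(-1) + (-1)·(-1)) / 5 = 32/5 = 6.4
  S = [[7.4667, -0.8],
 [-0.8, 6.4]].

Step 3 — invert S. det(S) = 7.4667·6.4 - (-0.8)² = 47.1467.
  S^{-1} = (1/det) · [[d, -b], [-b, a]] = [[0.1357, 0.017],
 [0.017, 0.1584]].

Step 4 — quadratic form (x̄ - mu_0)^T · S^{-1} · (x̄ - mu_0):
  S^{-1} · (x̄ - mu_0) = (0.6505, 0.2376),
  (x̄ - mu_0)^T · [...] = (4.6667)·(0.6505) + (1)·(0.2376) = 3.273.

Step 5 — scale by n: T² = 6 · 3.273 = 19.638.

T² ≈ 19.638


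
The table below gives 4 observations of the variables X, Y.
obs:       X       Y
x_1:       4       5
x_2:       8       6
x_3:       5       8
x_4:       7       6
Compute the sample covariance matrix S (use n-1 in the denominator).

Step 1 — column means:
  mean(X) = (4 + 8 + 5 + 7) / 4 = 24/4 = 6
  mean(Y) = (5 + 6 + 8 + 6) / 4 = 25/4 = 6.25

Step 2 — sample covariance S[i,j] = (1/(n-1)) · Σ_k (x_{k,i} - mean_i) · (x_{k,j} - mean_j), with n-1 = 3.
  S[X,X] = ((-2)·(-2) + (2)·(2) + (-1)·(-1) + (1)·(1)) / 3 = 10/3 = 3.3333
  S[X,Y] = ((-2)·(-1.25) + (2)·(-0.25) + (-1)·(1.75) + (1)·(-0.25)) / 3 = 0/3 = 0
  S[Y,Y] = ((-1.25)·(-1.25) + (-0.25)·(-0.25) + (1.75)·(1.75) + (-0.25)·(-0.25)) / 3 = 4.75/3 = 1.5833

S is symmetric (S[j,i] = S[i,j]). Assembling:

S = [[3.3333, 0],
 [0, 1.5833]]


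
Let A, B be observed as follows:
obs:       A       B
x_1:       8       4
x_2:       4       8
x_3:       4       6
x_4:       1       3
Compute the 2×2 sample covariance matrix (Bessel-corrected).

Step 1 — column means:
  mean(A) = (8 + 4 + 4 + 1) / 4 = 17/4 = 4.25
  mean(B) = (4 + 8 + 6 + 3) / 4 = 21/4 = 5.25

Step 2 — sample covariance S[i,j] = (1/(n-1)) · Σ_k (x_{k,i} - mean_i) · (x_{k,j} - mean_j), with n-1 = 3.
  S[A,A] = ((3.75)·(3.75) + (-0.25)·(-0.25) + (-0.25)·(-0.25) + (-3.25)·(-3.25)) / 3 = 24.75/3 = 8.25
  S[A,B] = ((3.75)·(-1.25) + (-0.25)·(2.75) + (-0.25)·(0.75) + (-3.25)·(-2.25)) / 3 = 1.75/3 = 0.5833
  S[B,B] = ((-1.25)·(-1.25) + (2.75)·(2.75) + (0.75)·(0.75) + (-2.25)·(-2.25)) / 3 = 14.75/3 = 4.9167

S is symmetric (S[j,i] = S[i,j]). Assembling:

S = [[8.25, 0.5833],
 [0.5833, 4.9167]]


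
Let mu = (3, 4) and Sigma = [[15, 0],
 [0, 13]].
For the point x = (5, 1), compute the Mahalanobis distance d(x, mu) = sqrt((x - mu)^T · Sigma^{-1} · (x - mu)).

Step 1 — centre the observation: (x - mu) = (2, -3).

Step 2 — invert Sigma. det(Sigma) = 15·13 - (0)² = 195.
  Sigma^{-1} = (1/det) · [[d, -b], [-b, a]] = [[0.0667, 0],
 [0, 0.0769]].

Step 3 — form the quadratic (x - mu)^T · Sigma^{-1} · (x - mu):
  Sigma^{-1} · (x - mu) = (0.1333, -0.2308).
  (x - mu)^T · [Sigma^{-1} · (x - mu)] = (2)·(0.1333) + (-3)·(-0.2308) = 0.959.

Step 4 — take square root: d = √(0.959) ≈ 0.9793.

d(x, mu) = √(0.959) ≈ 0.9793
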